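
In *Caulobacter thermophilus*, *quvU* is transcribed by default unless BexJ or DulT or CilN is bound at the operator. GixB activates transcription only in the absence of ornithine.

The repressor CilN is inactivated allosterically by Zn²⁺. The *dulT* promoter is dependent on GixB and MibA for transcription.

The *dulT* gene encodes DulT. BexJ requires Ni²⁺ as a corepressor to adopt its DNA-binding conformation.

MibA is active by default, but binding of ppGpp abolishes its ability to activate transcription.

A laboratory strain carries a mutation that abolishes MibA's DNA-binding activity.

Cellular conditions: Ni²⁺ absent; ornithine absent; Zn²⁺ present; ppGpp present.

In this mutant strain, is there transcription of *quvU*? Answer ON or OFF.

Ni²⁺ is absent, so BexJ is inactive.
Ornithine is absent, so GixB is active.
MibA is non-functional in this strain, so it has no effect.
Required activator MibA is absent, so *dulT* is not transcribed.
So DulT is not produced.
Zn²⁺ is present, so CilN is inactive.
With no repressor bound, *quvU* is transcribed.

ON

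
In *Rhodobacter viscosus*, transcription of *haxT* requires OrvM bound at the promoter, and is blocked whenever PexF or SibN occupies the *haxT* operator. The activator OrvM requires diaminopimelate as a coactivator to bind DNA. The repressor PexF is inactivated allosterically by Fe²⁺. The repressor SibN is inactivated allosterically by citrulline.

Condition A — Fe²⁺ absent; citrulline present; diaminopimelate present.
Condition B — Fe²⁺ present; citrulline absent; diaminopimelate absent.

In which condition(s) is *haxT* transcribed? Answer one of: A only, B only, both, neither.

neither

Condition A:
Fe²⁺ is absent, so PexF is active.
Citrulline is present, so SibN is inactive.
Diaminopimelate is present, so OrvM is active.
With repressor PexF bound, *haxT* is not transcribed.
→ *haxT* is OFF in A.
Condition B:
Fe²⁺ is present, so PexF is inactive.
Citrulline is absent, so SibN is active.
Diaminopimelate is absent, so OrvM is inactive.
With repressor SibN bound, *haxT* is not transcribed.
→ *haxT* is OFF in B.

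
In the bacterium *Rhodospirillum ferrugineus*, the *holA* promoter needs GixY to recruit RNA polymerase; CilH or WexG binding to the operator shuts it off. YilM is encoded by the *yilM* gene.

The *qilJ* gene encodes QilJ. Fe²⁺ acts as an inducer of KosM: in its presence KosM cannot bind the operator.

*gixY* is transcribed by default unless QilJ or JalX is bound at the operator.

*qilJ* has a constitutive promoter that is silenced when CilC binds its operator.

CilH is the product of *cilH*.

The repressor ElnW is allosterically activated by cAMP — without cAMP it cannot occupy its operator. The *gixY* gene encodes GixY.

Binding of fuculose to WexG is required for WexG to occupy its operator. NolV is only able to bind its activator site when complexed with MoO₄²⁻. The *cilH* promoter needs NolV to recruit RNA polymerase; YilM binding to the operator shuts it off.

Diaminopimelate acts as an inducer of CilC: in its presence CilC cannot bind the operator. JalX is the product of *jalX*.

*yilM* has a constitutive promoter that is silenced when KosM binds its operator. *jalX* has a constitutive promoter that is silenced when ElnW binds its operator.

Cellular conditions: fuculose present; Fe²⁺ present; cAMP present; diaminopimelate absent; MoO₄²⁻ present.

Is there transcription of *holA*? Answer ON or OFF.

OFF

Diaminopimelate is absent, so CilC is active.
With repressor CilC bound, *qilJ* is not transcribed.
So QilJ is not produced.
cAMP is present, so ElnW is active.
With repressor ElnW bound, *jalX* is not transcribed.
So JalX is not produced.
With no repressor bound, *gixY* is transcribed.
So GixY is produced and active.
Fe²⁺ is present, so KosM is inactive.
With no repressor bound, *yilM* is transcribed.
So YilM is produced and active.
MoO₄²⁻ is present, so NolV is active.
With repressor YilM bound, *cilH* is not transcribed.
So CilH is not produced.
Fuculose is present, so WexG is active.
With repressor WexG bound, *holA* is not transcribed.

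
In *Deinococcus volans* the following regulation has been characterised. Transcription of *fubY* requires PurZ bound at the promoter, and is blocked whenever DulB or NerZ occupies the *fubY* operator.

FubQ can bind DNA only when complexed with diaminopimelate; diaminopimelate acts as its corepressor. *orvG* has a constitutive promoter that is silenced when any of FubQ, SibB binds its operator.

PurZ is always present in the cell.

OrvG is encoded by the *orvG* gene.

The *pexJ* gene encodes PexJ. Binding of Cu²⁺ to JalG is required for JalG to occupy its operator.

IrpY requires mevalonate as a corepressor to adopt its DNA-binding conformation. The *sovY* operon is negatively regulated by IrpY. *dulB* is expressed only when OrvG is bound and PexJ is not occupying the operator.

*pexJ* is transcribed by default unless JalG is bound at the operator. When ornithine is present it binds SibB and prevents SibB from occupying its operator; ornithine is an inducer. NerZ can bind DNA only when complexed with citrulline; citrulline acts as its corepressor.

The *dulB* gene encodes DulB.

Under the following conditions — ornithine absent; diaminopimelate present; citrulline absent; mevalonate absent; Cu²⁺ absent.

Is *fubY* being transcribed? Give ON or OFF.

ON

PurZ is produced constitutively and is active.
Diaminopimelate is present, so FubQ is active.
Ornithine is absent, so SibB is active.
With repressor FubQ bound, *orvG* is not transcribed.
So OrvG is not produced.
Cu²⁺ is absent, so JalG is inactive.
With no repressor bound, *pexJ* is transcribed.
So PexJ is produced and active.
With repressor PexJ bound, *dulB* is not transcribed.
So DulB is not produced.
Citrulline is absent, so NerZ is inactive.
No repressor is bound and PurZ is active, so *fubY* is transcribed.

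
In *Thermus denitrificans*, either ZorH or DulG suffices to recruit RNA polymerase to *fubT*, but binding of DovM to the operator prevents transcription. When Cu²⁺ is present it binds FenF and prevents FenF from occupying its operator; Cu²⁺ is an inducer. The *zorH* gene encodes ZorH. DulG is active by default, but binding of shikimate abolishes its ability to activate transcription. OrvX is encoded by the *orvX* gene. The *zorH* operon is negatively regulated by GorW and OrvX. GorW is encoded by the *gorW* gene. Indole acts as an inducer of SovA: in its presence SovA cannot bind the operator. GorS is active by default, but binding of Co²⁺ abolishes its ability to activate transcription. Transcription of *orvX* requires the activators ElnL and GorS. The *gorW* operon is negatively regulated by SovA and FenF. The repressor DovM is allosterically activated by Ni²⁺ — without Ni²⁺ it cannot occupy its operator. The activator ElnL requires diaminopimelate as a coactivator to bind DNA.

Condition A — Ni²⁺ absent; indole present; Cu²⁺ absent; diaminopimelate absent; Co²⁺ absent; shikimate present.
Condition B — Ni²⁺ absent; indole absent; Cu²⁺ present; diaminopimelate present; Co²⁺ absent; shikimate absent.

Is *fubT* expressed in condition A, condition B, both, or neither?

Condition A:
Ni²⁺ is absent, so DovM is inactive.
Indole is present, so SovA is inactive.
Cu²⁺ is absent, so FenF is active.
With repressor FenF bound, *gorW* is not transcribed.
So GorW is not produced.
Diaminopimelate is absent, so ElnL is inactive.
Co²⁺ is absent, so GorS is active.
Required activator ElnL is absent, so *orvX* is not transcribed.
So OrvX is not produced.
With no repressor bound, *zorH* is transcribed.
So ZorH is produced and active.
Shikimate is present, so DulG is inactive.
Activator ZorH is present, so *fubT* is transcribed.
→ *fubT* is ON in A.
Condition B:
Ni²⁺ is absent, so DovM is inactive.
Indole is absent, so SovA is active.
Cu²⁺ is present, so FenF is inactive.
With repressor SovA bound, *gorW* is not transcribed.
So GorW is not produced.
Diaminopimelate is present, so ElnL is active.
Co²⁺ is absent, so GorS is active.
No repressor is bound and ElnL and GorS are active, so *orvX* is transcribed.
So OrvX is produced and active.
With repressor OrvX bound, *zorH* is not transcribed.
So ZorH is not produced.
Shikimate is absent, so DulG is active.
Activator DulG is present, so *fubT* is transcribed.
→ *fubT* is ON in B.

both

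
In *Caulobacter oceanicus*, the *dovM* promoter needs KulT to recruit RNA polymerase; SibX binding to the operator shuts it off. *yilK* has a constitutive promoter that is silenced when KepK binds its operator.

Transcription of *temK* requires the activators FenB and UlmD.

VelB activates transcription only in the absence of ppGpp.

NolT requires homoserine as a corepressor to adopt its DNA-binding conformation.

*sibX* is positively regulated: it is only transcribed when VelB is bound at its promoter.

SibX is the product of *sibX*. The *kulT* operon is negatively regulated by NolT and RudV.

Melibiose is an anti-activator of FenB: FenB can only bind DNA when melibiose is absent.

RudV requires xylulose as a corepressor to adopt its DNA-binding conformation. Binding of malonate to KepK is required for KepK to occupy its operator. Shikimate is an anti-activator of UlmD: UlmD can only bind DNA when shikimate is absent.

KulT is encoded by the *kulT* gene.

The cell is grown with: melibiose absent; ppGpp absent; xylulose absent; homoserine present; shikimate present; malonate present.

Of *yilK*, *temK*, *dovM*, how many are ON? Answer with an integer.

Malonate is present, so KepK is active.
With repressor KepK bound, *yilK* is not transcribed.
→ *yilK* is OFF.
Melibiose is absent, so FenB is active.
Shikimate is present, so UlmD is inactive.
Required activator UlmD is absent, so *temK* is not transcribed.
→ *temK* is OFF.
ppGpp is absent, so VelB is active.
No repressor is bound and VelB is active, so *sibX* is transcribed.
So SibX is produced and active.
Homoserine is present, so NolT is active.
Xylulose is absent, so RudV is inactive.
With repressor NolT bound, *kulT* is not transcribed.
So KulT is not produced.
With repressor SibX bound, *dovM* is not transcribed.
→ *dovM* is OFF.
0 of the 3 genes are transcribed.

0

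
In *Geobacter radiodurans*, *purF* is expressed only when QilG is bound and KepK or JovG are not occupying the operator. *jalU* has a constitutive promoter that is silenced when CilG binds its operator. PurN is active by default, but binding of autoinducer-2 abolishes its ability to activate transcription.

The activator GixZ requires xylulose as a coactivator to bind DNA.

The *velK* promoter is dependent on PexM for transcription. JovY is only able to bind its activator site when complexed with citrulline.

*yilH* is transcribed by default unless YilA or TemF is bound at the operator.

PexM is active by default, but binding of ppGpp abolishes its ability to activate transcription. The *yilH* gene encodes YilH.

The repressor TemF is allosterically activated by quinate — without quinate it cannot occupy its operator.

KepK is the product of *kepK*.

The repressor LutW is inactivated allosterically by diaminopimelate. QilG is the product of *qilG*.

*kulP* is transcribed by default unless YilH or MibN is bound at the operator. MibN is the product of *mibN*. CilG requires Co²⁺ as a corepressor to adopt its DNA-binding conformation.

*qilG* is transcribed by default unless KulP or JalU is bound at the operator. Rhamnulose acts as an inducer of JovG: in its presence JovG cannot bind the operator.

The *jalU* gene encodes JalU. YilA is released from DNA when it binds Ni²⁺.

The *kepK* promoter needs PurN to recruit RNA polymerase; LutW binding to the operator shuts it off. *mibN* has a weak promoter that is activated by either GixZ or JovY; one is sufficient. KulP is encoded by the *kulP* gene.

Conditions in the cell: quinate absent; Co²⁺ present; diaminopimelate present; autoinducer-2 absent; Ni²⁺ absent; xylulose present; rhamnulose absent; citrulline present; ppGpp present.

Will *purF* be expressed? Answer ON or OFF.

Ni²⁺ is absent, so YilA is active.
Quinate is absent, so TemF is inactive.
With repressor YilA bound, *yilH* is not transcribed.
So YilH is not produced.
Xylulose is present, so GixZ is active.
Citrulline is present, so JovY is active.
Activator GixZ is present, so *mibN* is transcribed.
So MibN is produced and active.
With repressor MibN bound, *kulP* is not transcribed.
So KulP is not produced.
Co²⁺ is present, so CilG is active.
With repressor CilG bound, *jalU* is not transcribed.
So JalU is not produced.
With no repressor bound, *qilG* is transcribed.
So QilG is produced and active.
Autoinducer-2 is absent, so PurN is active.
Diaminopimelate is present, so LutW is inactive.
No repressor is bound and PurN is active, so *kepK* is transcribed.
So KepK is produced and active.
Rhamnulose is absent, so JovG is active.
With repressor KepK bound, *purF* is not transcribed.

OFF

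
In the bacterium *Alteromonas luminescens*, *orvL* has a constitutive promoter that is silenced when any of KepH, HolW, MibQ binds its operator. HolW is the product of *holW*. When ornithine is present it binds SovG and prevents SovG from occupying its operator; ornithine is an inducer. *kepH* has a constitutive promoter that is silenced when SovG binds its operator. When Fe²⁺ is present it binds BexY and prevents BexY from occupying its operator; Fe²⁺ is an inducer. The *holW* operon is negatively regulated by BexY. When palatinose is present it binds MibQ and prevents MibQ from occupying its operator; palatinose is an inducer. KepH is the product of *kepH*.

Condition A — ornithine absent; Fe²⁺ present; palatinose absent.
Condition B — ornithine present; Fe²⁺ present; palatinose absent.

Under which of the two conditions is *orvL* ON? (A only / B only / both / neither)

Condition A:
Ornithine is absent, so SovG is active.
With repressor SovG bound, *kepH* is not transcribed.
So KepH is not produced.
Fe²⁺ is present, so BexY is inactive.
With no repressor bound, *holW* is transcribed.
So HolW is produced and active.
Palatinose is absent, so MibQ is active.
With repressor HolW bound, *orvL* is not transcribed.
→ *orvL* is OFF in A.
Condition B:
Ornithine is present, so SovG is inactive.
With no repressor bound, *kepH* is transcribed.
So KepH is produced and active.
Fe²⁺ is present, so BexY is inactive.
With no repressor bound, *holW* is transcribed.
So HolW is produced and active.
Palatinose is absent, so MibQ is active.
With repressor KepH bound, *orvL* is not transcribed.
→ *orvL* is OFF in B.

neither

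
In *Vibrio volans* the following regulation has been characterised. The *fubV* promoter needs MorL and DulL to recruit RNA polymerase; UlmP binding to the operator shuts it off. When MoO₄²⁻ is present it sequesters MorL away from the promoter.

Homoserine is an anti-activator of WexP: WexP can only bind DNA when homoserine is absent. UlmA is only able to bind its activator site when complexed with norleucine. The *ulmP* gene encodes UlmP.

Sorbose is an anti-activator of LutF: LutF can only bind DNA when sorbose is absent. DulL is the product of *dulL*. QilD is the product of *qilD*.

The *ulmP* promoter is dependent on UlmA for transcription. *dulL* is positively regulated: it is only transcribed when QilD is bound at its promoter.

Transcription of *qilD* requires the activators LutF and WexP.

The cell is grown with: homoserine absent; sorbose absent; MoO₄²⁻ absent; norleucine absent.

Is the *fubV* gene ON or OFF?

MoO₄²⁻ is absent, so MorL is active.
Sorbose is absent, so LutF is active.
Homoserine is absent, so WexP is active.
No repressor is bound and LutF and WexP are active, so *qilD* is transcribed.
So QilD is produced and active.
No repressor is bound and QilD is active, so *dulL* is transcribed.
So DulL is produced and active.
Norleucine is absent, so UlmA is inactive.
Required activator UlmA is absent, so *ulmP* is not transcribed.
So UlmP is not produced.
No repressor is bound and MorL and DulL are active, so *fubV* is transcribed.

ON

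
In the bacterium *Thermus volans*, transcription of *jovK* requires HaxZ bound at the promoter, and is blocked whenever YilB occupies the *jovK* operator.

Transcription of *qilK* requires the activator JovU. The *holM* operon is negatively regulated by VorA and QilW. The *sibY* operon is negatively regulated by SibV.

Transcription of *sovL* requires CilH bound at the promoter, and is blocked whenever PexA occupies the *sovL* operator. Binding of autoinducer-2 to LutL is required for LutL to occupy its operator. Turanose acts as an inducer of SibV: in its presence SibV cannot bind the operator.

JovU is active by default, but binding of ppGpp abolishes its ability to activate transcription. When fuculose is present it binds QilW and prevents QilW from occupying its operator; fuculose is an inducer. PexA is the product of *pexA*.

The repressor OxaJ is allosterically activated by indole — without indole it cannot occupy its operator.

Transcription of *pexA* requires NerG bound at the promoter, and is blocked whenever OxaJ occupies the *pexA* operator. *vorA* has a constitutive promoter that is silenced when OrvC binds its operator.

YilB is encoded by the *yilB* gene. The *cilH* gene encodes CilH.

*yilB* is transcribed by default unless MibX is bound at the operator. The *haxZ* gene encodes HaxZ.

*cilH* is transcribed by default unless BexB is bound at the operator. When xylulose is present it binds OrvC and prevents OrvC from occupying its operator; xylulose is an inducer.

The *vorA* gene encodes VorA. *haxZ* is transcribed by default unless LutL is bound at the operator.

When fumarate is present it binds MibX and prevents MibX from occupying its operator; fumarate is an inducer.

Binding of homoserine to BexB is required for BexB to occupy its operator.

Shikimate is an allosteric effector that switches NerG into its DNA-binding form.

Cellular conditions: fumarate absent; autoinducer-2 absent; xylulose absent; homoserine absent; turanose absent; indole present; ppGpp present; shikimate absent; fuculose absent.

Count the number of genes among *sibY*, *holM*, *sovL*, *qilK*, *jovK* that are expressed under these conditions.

2

Turanose is absent, so SibV is active.
With repressor SibV bound, *sibY* is not transcribed.
→ *sibY* is OFF.
Xylulose is absent, so OrvC is active.
With repressor OrvC bound, *vorA* is not transcribed.
So VorA is not produced.
Fuculose is absent, so QilW is active.
With repressor QilW bound, *holM* is not transcribed.
→ *holM* is OFF.
Indole is present, so OxaJ is active.
Shikimate is absent, so NerG is inactive.
With repressor OxaJ bound, *pexA* is not transcribed.
So PexA is not produced.
Homoserine is absent, so BexB is inactive.
With no repressor bound, *cilH* is transcribed.
So CilH is produced and active.
No repressor is bound and CilH is active, so *sovL* is transcribed.
→ *sovL* is ON.
ppGpp is present, so JovU is inactive.
Required activator JovU is absent, so *qilK* is not transcribed.
→ *qilK* is OFF.
Fumarate is absent, so MibX is active.
With repressor MibX bound, *yilB* is not transcribed.
So YilB is not produced.
Autoinducer-2 is absent, so LutL is inactive.
With no repressor bound, *haxZ* is transcribed.
So HaxZ is produced and active.
No repressor is bound and HaxZ is active, so *jovK* is transcribed.
→ *jovK* is ON.
2 of the 5 genes are transcribed.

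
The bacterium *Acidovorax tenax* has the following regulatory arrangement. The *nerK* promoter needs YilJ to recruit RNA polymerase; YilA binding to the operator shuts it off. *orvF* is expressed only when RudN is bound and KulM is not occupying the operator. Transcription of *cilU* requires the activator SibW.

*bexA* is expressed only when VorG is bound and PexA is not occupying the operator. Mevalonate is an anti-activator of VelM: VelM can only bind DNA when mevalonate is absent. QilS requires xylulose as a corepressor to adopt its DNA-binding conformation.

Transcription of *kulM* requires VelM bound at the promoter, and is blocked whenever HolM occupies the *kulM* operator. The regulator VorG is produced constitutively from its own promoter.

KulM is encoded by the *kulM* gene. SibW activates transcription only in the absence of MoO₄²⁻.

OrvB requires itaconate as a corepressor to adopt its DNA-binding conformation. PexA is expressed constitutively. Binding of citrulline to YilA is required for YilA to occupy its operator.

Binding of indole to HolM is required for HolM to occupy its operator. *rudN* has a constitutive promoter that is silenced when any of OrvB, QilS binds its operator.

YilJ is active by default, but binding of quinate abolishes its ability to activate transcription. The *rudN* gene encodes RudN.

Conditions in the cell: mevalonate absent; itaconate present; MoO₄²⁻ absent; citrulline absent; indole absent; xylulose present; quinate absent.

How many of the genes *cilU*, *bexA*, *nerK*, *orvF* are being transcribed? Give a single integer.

MoO₄²⁻ is absent, so SibW is active.
No repressor is bound and SibW is active, so *cilU* is transcribed.
→ *cilU* is ON.
VorG is produced constitutively and is active.
PexA is produced constitutively and is active.
With repressor PexA bound, *bexA* is not transcribed.
→ *bexA* is OFF.
Citrulline is absent, so YilA is inactive.
Quinate is absent, so YilJ is active.
No repressor is bound and YilJ is active, so *nerK* is transcribed.
→ *nerK* is ON.
Mevalonate is absent, so VelM is active.
Indole is absent, so HolM is inactive.
No repressor is bound and VelM is active, so *kulM* is transcribed.
So KulM is produced and active.
Itaconate is present, so OrvB is active.
Xylulose is present, so QilS is active.
With repressor OrvB bound, *rudN* is not transcribed.
So RudN is not produced.
With repressor KulM bound, *orvF* is not transcribed.
→ *orvF* is OFF.
2 of the 4 genes are transcribed.

2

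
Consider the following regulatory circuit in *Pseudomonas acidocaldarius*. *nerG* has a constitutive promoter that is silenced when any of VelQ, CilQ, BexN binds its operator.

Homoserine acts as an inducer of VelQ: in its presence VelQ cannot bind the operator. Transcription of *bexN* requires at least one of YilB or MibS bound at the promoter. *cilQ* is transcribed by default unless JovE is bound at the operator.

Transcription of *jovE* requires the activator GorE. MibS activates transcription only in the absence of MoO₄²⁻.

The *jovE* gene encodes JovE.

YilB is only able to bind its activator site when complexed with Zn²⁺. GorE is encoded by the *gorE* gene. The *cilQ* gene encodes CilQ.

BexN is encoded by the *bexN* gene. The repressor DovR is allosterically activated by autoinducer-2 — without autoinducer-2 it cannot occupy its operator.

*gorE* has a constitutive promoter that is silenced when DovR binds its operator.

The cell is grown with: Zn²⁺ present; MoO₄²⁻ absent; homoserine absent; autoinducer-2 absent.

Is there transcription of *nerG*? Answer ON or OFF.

OFF

Homoserine is absent, so VelQ is active.
Autoinducer-2 is absent, so DovR is inactive.
With no repressor bound, *gorE* is transcribed.
So GorE is produced and active.
No repressor is bound and GorE is active, so *jovE* is transcribed.
So JovE is produced and active.
With repressor JovE bound, *cilQ* is not transcribed.
So CilQ is not produced.
Zn²⁺ is present, so YilB is active.
MoO₄²⁻ is absent, so MibS is active.
Activator YilB is present, so *bexN* is transcribed.
So BexN is produced and active.
With repressor VelQ bound, *nerG* is not transcribed.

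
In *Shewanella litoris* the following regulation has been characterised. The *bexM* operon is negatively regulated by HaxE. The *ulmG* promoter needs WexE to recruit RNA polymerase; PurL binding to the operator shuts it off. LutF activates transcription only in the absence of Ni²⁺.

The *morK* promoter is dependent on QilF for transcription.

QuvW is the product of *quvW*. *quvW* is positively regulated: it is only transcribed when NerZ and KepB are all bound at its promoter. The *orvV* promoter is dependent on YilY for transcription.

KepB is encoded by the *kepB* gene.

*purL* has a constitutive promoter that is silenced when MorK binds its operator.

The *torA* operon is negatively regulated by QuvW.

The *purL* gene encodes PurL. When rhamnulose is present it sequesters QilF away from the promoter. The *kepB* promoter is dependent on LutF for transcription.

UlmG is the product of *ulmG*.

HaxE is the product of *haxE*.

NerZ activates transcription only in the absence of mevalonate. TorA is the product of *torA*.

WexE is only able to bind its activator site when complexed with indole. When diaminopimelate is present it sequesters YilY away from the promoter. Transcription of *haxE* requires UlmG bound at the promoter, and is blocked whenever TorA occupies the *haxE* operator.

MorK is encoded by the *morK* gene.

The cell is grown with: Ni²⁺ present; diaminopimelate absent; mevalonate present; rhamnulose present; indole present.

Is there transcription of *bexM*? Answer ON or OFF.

ON

Rhamnulose is present, so QilF is inactive.
Required activator QilF is absent, so *morK* is not transcribed.
So MorK is not produced.
With no repressor bound, *purL* is transcribed.
So PurL is produced and active.
Indole is present, so WexE is active.
With repressor PurL bound, *ulmG* is not transcribed.
So UlmG is not produced.
Mevalonate is present, so NerZ is inactive.
Ni²⁺ is present, so LutF is inactive.
Required activator LutF is absent, so *kepB* is not transcribed.
So KepB is not produced.
Required activator NerZ is absent, so *quvW* is not transcribed.
So QuvW is not produced.
With no repressor bound, *torA* is transcribed.
So TorA is produced and active.
With repressor TorA bound, *haxE* is not transcribed.
So HaxE is not produced.
With no repressor bound, *bexM* is transcribed.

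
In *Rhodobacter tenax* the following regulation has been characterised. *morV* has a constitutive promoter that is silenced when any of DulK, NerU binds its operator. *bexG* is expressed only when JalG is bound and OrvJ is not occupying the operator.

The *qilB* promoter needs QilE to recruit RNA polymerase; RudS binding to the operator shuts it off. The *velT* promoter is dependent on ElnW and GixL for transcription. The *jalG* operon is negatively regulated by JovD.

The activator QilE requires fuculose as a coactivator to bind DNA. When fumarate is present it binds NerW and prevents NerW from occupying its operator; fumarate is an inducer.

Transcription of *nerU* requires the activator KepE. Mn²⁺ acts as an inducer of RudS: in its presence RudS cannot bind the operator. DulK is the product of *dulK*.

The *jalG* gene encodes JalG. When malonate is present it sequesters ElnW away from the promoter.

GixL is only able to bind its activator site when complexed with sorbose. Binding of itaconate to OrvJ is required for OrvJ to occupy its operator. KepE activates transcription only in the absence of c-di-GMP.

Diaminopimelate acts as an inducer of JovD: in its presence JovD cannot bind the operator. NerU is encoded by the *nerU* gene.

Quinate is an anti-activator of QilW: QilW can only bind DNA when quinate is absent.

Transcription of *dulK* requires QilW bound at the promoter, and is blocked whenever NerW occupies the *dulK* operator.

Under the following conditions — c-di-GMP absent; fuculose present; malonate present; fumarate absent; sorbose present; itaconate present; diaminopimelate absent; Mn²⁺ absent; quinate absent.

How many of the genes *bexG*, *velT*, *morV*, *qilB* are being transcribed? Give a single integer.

0

Itaconate is present, so OrvJ is active.
Diaminopimelate is absent, so JovD is active.
With repressor JovD bound, *jalG* is not transcribed.
So JalG is not produced.
With repressor OrvJ bound, *bexG* is not transcribed.
→ *bexG* is OFF.
Malonate is present, so ElnW is inactive.
Sorbose is present, so GixL is active.
Required activator ElnW is absent, so *velT* is not transcribed.
→ *velT* is OFF.
Quinate is absent, so QilW is active.
Fumarate is absent, so NerW is active.
With repressor NerW bound, *dulK* is not transcribed.
So DulK is not produced.
c-di-GMP is absent, so KepE is active.
No repressor is bound and KepE is active, so *nerU* is transcribed.
So NerU is produced and active.
With repressor NerU bound, *morV* is not transcribed.
→ *morV* is OFF.
Fuculose is present, so QilE is active.
Mn²⁺ is absent, so RudS is active.
With repressor RudS bound, *qilB* is not transcribed.
→ *qilB* is OFF.
0 of the 4 genes are transcribed.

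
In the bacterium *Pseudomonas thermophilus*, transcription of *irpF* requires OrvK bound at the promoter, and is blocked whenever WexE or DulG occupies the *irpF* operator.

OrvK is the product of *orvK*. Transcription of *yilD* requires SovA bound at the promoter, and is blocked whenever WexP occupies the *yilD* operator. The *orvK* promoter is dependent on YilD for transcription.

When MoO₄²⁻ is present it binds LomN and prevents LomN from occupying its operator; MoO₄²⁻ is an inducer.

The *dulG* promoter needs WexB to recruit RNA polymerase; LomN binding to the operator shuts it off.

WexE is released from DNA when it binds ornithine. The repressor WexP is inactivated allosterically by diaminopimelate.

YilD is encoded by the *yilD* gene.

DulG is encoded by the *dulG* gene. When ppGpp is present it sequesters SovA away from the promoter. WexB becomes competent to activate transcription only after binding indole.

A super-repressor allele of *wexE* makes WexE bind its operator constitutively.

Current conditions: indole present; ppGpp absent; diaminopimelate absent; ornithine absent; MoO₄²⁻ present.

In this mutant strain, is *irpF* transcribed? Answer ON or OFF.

Diaminopimelate is absent, so WexP is active.
ppGpp is absent, so SovA is active.
With repressor WexP bound, *yilD* is not transcribed.
So YilD is not produced.
Required activator YilD is absent, so *orvK* is not transcribed.
So OrvK is not produced.
WexE is constitutively active in this strain.
MoO₄²⁻ is present, so LomN is inactive.
Indole is present, so WexB is active.
No repressor is bound and WexB is active, so *dulG* is transcribed.
So DulG is produced and active.
With repressor WexE bound, *irpF* is not transcribed.

OFF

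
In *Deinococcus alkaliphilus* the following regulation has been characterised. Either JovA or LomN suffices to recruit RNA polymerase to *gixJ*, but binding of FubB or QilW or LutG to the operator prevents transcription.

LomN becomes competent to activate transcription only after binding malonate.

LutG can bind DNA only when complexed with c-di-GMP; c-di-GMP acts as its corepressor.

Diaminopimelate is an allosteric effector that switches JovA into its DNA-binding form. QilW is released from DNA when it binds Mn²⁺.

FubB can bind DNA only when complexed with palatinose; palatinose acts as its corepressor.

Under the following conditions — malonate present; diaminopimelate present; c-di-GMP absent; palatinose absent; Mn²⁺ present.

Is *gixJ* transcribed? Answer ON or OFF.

ON

Palatinose is absent, so FubB is inactive.
Mn²⁺ is present, so QilW is inactive.
c-di-GMP is absent, so LutG is inactive.
Diaminopimelate is present, so JovA is active.
Malonate is present, so LomN is active.
Activator JovA is present, so *gixJ* is transcribed.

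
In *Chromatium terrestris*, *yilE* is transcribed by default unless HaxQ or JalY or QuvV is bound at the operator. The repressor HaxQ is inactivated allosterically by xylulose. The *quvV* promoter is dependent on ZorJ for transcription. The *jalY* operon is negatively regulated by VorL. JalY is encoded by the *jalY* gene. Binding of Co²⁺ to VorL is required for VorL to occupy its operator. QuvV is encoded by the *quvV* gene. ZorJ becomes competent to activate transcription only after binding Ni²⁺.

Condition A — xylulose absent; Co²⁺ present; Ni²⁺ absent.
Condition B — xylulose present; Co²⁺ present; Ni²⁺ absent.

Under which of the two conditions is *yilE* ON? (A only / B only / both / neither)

Condition A:
Xylulose is absent, so HaxQ is active.
Co²⁺ is present, so VorL is active.
With repressor VorL bound, *jalY* is not transcribed.
So JalY is not produced.
Ni²⁺ is absent, so ZorJ is inactive.
Required activator ZorJ is absent, so *quvV* is not transcribed.
So QuvV is not produced.
With repressor HaxQ bound, *yilE* is not transcribed.
→ *yilE* is OFF in A.
Condition B:
Xylulose is present, so HaxQ is inactive.
Co²⁺ is present, so VorL is active.
With repressor VorL bound, *jalY* is not transcribed.
So JalY is not produced.
Ni²⁺ is absent, so ZorJ is inactive.
Required activator ZorJ is absent, so *quvV* is not transcribed.
So QuvV is not produced.
With no repressor bound, *yilE* is transcribed.
→ *yilE* is ON in B.

B only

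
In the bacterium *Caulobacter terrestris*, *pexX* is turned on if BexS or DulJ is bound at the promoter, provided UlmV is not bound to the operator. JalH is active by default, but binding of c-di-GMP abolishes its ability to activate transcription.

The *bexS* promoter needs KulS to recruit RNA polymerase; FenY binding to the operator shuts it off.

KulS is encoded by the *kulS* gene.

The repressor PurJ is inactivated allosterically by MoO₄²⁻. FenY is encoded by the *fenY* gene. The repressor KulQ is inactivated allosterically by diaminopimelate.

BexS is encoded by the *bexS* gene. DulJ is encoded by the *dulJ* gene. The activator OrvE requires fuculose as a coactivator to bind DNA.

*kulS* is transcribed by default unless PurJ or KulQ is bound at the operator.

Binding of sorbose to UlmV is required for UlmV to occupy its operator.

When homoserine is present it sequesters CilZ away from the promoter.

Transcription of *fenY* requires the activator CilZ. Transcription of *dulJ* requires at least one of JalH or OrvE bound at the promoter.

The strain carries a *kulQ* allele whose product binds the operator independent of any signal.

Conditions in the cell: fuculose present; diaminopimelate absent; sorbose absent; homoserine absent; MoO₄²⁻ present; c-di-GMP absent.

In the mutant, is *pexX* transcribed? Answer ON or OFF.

Homoserine is absent, so CilZ is active.
No repressor is bound and CilZ is active, so *fenY* is transcribed.
So FenY is produced and active.
MoO₄²⁻ is present, so PurJ is inactive.
KulQ is constitutively active in this strain.
With repressor KulQ bound, *kulS* is not transcribed.
So KulS is not produced.
With repressor FenY bound, *bexS* is not transcribed.
So BexS is not produced.
c-di-GMP is absent, so JalH is active.
Fuculose is present, so OrvE is active.
Activator JalH is present, so *dulJ* is transcribed.
So DulJ is produced and active.
Sorbose is absent, so UlmV is inactive.
Activator DulJ is present, so *pexX* is transcribed.

ON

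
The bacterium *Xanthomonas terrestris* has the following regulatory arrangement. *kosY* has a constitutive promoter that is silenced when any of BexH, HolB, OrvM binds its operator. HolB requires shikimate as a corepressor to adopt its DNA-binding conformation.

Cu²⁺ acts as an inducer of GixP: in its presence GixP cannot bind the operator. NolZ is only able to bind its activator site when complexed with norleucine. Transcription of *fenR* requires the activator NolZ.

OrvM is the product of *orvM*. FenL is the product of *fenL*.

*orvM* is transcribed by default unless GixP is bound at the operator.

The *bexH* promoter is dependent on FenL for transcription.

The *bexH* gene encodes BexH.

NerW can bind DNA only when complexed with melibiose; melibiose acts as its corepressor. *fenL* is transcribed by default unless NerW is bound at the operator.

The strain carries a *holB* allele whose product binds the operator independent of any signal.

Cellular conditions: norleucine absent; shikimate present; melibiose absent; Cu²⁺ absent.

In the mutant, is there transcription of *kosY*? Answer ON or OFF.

OFF

Melibiose is absent, so NerW is inactive.
With no repressor bound, *fenL* is transcribed.
So FenL is produced and active.
No repressor is bound and FenL is active, so *bexH* is transcribed.
So BexH is produced and active.
HolB is constitutively active in this strain.
Cu²⁺ is absent, so GixP is active.
With repressor GixP bound, *orvM* is not transcribed.
So OrvM is not produced.
With repressor BexH bound, *kosY* is not transcribed.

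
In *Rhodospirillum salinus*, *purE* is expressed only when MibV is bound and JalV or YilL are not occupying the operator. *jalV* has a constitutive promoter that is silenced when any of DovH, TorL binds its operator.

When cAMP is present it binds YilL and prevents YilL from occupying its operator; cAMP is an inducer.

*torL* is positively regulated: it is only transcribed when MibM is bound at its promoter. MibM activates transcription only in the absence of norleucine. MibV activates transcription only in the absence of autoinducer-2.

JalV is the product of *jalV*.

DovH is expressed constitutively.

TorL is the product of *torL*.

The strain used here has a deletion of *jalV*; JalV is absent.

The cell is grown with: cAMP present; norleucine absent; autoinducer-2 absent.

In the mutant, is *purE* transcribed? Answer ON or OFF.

ON

JalV is non-functional in this strain, so it has no effect.
Autoinducer-2 is absent, so MibV is active.
cAMP is present, so YilL is inactive.
No repressor is bound and MibV is active, so *purE* is transcribed.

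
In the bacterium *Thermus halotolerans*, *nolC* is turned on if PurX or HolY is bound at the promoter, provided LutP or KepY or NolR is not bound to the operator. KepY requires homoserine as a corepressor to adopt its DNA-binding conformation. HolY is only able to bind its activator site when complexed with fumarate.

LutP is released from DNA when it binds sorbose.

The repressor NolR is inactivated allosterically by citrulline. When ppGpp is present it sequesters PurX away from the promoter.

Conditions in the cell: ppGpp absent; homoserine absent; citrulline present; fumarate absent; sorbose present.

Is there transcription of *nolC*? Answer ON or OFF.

ON

Sorbose is present, so LutP is inactive.
Homoserine is absent, so KepY is inactive.
Citrulline is present, so NolR is inactive.
ppGpp is absent, so PurX is active.
Fumarate is absent, so HolY is inactive.
Activator PurX is present, so *nolC* is transcribed.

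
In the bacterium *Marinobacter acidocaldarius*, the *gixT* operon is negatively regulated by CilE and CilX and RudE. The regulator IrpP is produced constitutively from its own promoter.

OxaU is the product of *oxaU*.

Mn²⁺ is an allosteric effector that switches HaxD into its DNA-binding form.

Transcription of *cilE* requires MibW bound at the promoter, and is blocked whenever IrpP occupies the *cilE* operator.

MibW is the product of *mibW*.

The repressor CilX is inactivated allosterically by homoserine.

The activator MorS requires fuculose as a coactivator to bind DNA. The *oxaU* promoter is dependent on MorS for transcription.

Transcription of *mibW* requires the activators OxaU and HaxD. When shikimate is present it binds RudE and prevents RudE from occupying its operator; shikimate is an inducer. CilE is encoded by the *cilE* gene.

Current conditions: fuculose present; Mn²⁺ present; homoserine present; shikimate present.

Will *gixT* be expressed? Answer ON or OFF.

IrpP is produced constitutively and is active.
Fuculose is present, so MorS is active.
No repressor is bound and MorS is active, so *oxaU* is transcribed.
So OxaU is produced and active.
Mn²⁺ is present, so HaxD is active.
No repressor is bound and OxaU and HaxD are active, so *mibW* is transcribed.
So MibW is produced and active.
With repressor IrpP bound, *cilE* is not transcribed.
So CilE is not produced.
Homoserine is present, so CilX is inactive.
Shikimate is present, so RudE is inactive.
With no repressor bound, *gixT* is transcribed.

ON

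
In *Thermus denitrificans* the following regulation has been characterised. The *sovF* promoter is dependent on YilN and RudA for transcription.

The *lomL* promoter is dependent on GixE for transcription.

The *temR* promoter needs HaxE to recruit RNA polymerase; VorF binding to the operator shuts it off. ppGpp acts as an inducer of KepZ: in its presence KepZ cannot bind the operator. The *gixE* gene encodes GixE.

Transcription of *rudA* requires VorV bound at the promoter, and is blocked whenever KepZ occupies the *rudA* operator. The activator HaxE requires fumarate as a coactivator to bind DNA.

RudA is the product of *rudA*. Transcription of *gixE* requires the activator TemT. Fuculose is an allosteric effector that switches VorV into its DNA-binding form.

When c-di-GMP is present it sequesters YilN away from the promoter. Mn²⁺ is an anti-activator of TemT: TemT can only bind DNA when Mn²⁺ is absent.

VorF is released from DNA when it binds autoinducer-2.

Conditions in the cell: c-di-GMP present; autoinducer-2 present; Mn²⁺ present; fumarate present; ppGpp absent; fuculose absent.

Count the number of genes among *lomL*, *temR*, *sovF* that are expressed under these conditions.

1

Mn²⁺ is present, so TemT is inactive.
Required activator TemT is absent, so *gixE* is not transcribed.
So GixE is not produced.
Required activator GixE is absent, so *lomL* is not transcribed.
→ *lomL* is OFF.
Autoinducer-2 is present, so VorF is inactive.
Fumarate is present, so HaxE is active.
No repressor is bound and HaxE is active, so *temR* is transcribed.
→ *temR* is ON.
c-di-GMP is present, so YilN is inactive.
Fuculose is absent, so VorV is inactive.
ppGpp is absent, so KepZ is active.
With repressor KepZ bound, *rudA* is not transcribed.
So RudA is not produced.
Required activator YilN is absent, so *sovF* is not transcribed.
→ *sovF* is OFF.
1 of the 3 genes is transcribed.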